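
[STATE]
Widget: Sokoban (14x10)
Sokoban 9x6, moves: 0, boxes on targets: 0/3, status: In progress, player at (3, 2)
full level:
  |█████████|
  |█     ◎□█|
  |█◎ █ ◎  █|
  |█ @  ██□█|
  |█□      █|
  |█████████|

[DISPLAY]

█████████     
█     ◎□█     
█◎ █ ◎  █     
█ @  ██□█     
█□      █     
█████████     
Moves: 0  0/3 
              
              
              


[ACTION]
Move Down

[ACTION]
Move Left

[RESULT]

█████████     
█     ◎□█     
█◎ █ ◎  █     
█    ██□█     
█□@     █     
█████████     
Moves: 1  0/3 
              
              
              


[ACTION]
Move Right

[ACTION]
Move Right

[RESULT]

█████████     
█     ◎□█     
█◎ █ ◎  █     
█    ██□█     
█□  @   █     
█████████     
Moves: 3  0/3 
              
              
              


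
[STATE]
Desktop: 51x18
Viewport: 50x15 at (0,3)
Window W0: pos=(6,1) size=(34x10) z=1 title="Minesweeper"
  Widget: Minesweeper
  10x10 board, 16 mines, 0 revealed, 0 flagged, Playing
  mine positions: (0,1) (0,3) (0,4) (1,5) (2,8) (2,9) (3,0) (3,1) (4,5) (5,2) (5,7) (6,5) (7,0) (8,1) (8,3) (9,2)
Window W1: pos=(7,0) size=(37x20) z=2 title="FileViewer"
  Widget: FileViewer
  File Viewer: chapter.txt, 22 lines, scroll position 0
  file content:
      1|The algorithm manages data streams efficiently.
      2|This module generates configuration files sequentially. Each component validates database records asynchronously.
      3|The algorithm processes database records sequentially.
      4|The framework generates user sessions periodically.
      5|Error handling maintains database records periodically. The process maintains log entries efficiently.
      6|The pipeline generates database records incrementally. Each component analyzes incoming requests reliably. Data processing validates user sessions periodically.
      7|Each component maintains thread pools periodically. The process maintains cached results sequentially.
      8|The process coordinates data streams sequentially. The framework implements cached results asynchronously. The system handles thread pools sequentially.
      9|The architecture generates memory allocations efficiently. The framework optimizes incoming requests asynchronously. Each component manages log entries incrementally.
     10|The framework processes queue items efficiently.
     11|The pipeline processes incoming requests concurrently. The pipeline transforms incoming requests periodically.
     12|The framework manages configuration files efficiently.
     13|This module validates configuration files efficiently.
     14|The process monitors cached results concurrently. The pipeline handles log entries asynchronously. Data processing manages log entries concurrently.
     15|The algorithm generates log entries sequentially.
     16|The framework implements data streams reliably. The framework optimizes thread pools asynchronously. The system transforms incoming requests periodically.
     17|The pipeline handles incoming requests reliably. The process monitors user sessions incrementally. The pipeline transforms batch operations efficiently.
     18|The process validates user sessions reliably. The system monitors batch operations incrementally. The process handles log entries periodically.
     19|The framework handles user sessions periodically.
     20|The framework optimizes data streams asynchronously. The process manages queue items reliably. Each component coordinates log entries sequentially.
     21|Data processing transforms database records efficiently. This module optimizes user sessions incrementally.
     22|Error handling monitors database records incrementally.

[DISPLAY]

      ┠┃The algorithm manages data streams▲┃      
      ┃┃This module generates configuratio█┃      
      ┃┃The algorithm processes database r░┃      
      ┃┃The framework generates user sessi░┃      
      ┃┃Error handling maintains database ░┃      
      ┃┃The pipeline generates database re░┃      
      ┃┃Each component maintains thread po░┃      
      ┗┃The process coordinates data strea░┃      
       ┃The architecture generates memory ░┃      
       ┃The framework processes queue item░┃      
       ┃The pipeline processes incoming re░┃      
       ┃The framework manages configuratio░┃      
       ┃This module validates configuratio░┃      
       ┃The process monitors cached result░┃      
       ┃The algorithm generates log entrie░┃      


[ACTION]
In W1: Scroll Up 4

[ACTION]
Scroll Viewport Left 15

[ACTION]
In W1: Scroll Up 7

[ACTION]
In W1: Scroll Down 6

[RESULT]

      ┠┃Each component maintains thread po▲┃      
      ┃┃The process coordinates data strea░┃      
      ┃┃The architecture generates memory ░┃      
      ┃┃The framework processes queue item░┃      
      ┃┃The pipeline processes incoming re░┃      
      ┃┃The framework manages configuratio░┃      
      ┃┃This module validates configuratio░┃      
      ┗┃The process monitors cached result░┃      
       ┃The algorithm generates log entrie░┃      
       ┃The framework implements data stre░┃      
       ┃The pipeline handles incoming requ░┃      
       ┃The process validates user session░┃      
       ┃The framework handles user session░┃      
       ┃The framework optimizes data strea░┃      
       ┃Data processing transforms databas█┃      


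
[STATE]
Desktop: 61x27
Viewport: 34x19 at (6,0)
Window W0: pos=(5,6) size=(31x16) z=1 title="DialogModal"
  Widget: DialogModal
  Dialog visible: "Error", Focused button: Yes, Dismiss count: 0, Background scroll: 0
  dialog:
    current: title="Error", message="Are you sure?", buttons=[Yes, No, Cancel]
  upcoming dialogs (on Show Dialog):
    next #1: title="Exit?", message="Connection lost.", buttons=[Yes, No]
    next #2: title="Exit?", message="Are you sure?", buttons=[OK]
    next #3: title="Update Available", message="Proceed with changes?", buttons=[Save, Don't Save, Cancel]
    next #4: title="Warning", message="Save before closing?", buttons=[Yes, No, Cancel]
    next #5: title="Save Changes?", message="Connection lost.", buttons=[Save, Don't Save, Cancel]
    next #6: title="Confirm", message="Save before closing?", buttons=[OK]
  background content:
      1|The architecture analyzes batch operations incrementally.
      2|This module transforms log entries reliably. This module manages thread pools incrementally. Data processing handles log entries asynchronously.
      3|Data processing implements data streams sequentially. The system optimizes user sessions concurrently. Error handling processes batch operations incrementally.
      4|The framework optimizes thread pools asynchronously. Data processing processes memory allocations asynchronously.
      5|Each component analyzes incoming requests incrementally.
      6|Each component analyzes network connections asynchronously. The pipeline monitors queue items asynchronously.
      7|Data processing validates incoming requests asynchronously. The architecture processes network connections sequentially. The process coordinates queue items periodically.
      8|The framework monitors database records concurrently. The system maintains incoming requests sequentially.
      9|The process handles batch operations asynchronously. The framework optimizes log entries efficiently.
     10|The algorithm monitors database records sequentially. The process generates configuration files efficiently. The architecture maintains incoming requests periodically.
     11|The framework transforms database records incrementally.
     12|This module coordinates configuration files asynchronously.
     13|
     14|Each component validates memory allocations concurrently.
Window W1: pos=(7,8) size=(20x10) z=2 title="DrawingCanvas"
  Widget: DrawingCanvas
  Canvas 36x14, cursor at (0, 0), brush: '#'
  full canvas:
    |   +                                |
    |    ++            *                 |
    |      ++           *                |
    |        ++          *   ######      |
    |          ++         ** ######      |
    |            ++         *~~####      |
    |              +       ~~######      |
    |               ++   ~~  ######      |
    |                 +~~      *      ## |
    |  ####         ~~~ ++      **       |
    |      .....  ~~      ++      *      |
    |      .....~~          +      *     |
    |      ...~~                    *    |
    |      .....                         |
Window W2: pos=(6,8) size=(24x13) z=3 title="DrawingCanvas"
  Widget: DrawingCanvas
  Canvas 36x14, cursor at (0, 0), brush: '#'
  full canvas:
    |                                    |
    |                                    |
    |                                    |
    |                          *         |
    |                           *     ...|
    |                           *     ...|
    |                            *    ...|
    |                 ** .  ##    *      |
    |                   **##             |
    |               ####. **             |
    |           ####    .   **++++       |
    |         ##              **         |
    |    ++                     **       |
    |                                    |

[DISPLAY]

                                  
                                  
                                  
                                  
                                  
                                  
━━━━━━━━━━━━━━━━━━━━━━━━━━━━━┓    
 DialogModal                 ┃    
┏━━━━━━━━━━━━━━━━━━━━━━┓─────┨    
┃ DrawingCanvas        ┃s bat┃    
┠──────────────────────┨og en┃    
┃+                     ┃ts da┃    
┃                      ┃─┐rea┃    
┃                      ┃ │com┃    
┃                      ┃ │two┃    
┃                      ┃ │inc┃    
┃                      ┃─┘aba┃    
┃                      ┃h ope┃    
┃                 ** . ┃ataba┃    


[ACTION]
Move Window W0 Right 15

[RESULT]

                                  
                                  
                                  
                                  
                                  
                                  
              ┏━━━━━━━━━━━━━━━━━━━
              ┃ DialogModal       
┏━━━━━━━━━━━━━━━━━━━━━━┓──────────
┃ DrawingCanvas        ┃tecture an
┠──────────────────────┨le transfo
┃+                     ┃essing imp
┃                      ┃──────────
┃                      ┃   Error  
┃                      ┃re you sur
┃                      ┃]  No   Ca
┃                      ┃──────────
┃                      ┃ss handles
┃                 ** . ┃ithm monit


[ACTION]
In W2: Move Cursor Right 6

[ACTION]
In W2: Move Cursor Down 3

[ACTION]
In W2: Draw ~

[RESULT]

                                  
                                  
                                  
                                  
                                  
                                  
              ┏━━━━━━━━━━━━━━━━━━━
              ┃ DialogModal       
┏━━━━━━━━━━━━━━━━━━━━━━┓──────────
┃ DrawingCanvas        ┃tecture an
┠──────────────────────┨le transfo
┃                      ┃essing imp
┃                      ┃──────────
┃                      ┃   Error  
┃      ~               ┃re you sur
┃                      ┃]  No   Ca
┃                      ┃──────────
┃                      ┃ss handles
┃                 ** . ┃ithm monit


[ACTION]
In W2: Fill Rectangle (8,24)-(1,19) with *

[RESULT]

                                  
                                  
                                  
                                  
                                  
                                  
              ┏━━━━━━━━━━━━━━━━━━━
              ┃ DialogModal       
┏━━━━━━━━━━━━━━━━━━━━━━┓──────────
┃ DrawingCanvas        ┃tecture an
┠──────────────────────┨le transfo
┃                      ┃essing imp
┃                   ***┃──────────
┃                   ***┃   Error  
┃      ~            ***┃re you sur
┃                   ***┃]  No   Ca
┃                   ***┃──────────
┃                   ***┃ss handles
┃                 *****┃ithm monit


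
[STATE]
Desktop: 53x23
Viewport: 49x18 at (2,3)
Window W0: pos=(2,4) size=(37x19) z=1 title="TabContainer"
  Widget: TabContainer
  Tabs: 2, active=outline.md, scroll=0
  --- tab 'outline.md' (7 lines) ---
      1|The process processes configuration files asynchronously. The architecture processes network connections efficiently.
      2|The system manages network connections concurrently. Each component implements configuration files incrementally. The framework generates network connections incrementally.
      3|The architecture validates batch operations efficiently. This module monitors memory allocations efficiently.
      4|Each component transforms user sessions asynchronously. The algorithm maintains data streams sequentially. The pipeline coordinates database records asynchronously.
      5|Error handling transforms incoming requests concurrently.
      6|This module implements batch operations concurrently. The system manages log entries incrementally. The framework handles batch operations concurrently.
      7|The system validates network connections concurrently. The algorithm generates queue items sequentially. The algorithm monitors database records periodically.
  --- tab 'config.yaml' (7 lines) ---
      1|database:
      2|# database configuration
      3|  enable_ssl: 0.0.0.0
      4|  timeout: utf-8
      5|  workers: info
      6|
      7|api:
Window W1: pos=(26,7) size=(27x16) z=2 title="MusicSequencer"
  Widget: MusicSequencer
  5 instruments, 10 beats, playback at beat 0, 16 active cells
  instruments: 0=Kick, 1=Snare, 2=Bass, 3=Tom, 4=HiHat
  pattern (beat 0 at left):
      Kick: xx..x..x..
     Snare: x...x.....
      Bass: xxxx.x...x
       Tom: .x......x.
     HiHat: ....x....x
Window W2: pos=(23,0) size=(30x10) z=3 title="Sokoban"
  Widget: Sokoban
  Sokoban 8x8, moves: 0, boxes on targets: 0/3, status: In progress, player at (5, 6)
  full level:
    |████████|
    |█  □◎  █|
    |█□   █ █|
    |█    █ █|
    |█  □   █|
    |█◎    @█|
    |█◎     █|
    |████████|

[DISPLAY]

                     ┃████████                   
┏━━━━━━━━━━━━━━━━━━━━┃█  □◎  █                   
┃ TabContainer       ┃█□   █ █                   
┠────────────────────┃█    █ █                   
┃[outline.md]│ config┃█  □   █                   
┃────────────────────┃█◎    @█                   
┃The process processe┗━━━━━━━━━━━━━━━━━━━━━━━━━━━
┃The system manages netw┃      ▼123456789        
┃The architecture valida┃  Kick██··█··█··        
┃Each component transfor┃ Snare█···█·····        
┃Error handling transfor┃  Bass████·█···█        
┃This module implements ┃   Tom·█······█·        
┃The system validates ne┃ HiHat····█····█        
┃                       ┃                        
┃                       ┃                        
┃                       ┃                        
┃                       ┃                        
┃                       ┃                        


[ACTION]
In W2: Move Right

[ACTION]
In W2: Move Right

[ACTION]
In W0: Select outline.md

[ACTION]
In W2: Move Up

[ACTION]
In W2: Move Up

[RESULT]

                     ┃████████                   
┏━━━━━━━━━━━━━━━━━━━━┃█  □◎  █                   
┃ TabContainer       ┃█□   █ █                   
┠────────────────────┃█    █@█                   
┃[outline.md]│ config┃█  □   █                   
┃────────────────────┃█◎     █                   
┃The process processe┗━━━━━━━━━━━━━━━━━━━━━━━━━━━
┃The system manages netw┃      ▼123456789        
┃The architecture valida┃  Kick██··█··█··        
┃Each component transfor┃ Snare█···█·····        
┃Error handling transfor┃  Bass████·█···█        
┃This module implements ┃   Tom·█······█·        
┃The system validates ne┃ HiHat····█····█        
┃                       ┃                        
┃                       ┃                        
┃                       ┃                        
┃                       ┃                        
┃                       ┃                        


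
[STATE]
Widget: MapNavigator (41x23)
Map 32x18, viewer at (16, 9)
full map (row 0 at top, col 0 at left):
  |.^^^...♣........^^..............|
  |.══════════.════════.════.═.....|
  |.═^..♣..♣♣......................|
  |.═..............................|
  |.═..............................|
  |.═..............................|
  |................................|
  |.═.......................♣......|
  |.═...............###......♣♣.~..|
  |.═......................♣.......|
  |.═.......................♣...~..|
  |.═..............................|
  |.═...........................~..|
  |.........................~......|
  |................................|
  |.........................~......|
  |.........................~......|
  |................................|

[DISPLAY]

                                         
                                         
    .^^^...♣........^^..............     
    .══════════.════════.════.═.....     
    .═^..♣..♣♣......................     
    .═..............................     
    .═..............................     
    .═..............................     
    ................................     
    .═.......................♣......     
    .═...............###......♣♣.~..     
    .═..............@.......♣.......     
    .═.......................♣...~..     
    .═..............................     
    .═...........................~..     
    .........................~......     
    ................................     
    .........................~......     
    .........................~......     
    ................................     
                                         
                                         
                                         


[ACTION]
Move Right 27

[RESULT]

                                         
                                         
.....^^..............                    
.════════.════.═.....                    
.....................                    
.....................                    
.....................                    
.....................                    
.....................                    
..............♣......                    
......###......♣♣.~..                    
.............♣......@                    
..............♣...~..                    
.....................                    
..................~..                    
..............~......                    
.....................                    
..............~......                    
..............~......                    
.....................                    
                                         
                                         
                                         


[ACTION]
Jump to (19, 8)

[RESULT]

                                         
                                         
                                         
 .^^^...♣........^^..............        
 .══════════.════════.════.═.....        
 .═^..♣..♣♣......................        
 .═..............................        
 .═..............................        
 .═..............................        
 ................................        
 .═.......................♣......        
 .═...............##@......♣♣.~..        
 .═......................♣.......        
 .═.......................♣...~..        
 .═..............................        
 .═...........................~..        
 .........................~......        
 ................................        
 .........................~......        
 .........................~......        
 ................................        
                                         
                                         


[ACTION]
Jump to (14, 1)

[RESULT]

                                         
                                         
                                         
                                         
                                         
                                         
                                         
                                         
                                         
                                         
      .^^^...♣........^^..............   
      .══════════.══@═════.════.═.....   
      .═^..♣..♣♣......................   
      .═..............................   
      .═..............................   
      .═..............................   
      ................................   
      .═.......................♣......   
      .═...............###......♣♣.~..   
      .═......................♣.......   
      .═.......................♣...~..   
      .═..............................   
      .═...........................~..   


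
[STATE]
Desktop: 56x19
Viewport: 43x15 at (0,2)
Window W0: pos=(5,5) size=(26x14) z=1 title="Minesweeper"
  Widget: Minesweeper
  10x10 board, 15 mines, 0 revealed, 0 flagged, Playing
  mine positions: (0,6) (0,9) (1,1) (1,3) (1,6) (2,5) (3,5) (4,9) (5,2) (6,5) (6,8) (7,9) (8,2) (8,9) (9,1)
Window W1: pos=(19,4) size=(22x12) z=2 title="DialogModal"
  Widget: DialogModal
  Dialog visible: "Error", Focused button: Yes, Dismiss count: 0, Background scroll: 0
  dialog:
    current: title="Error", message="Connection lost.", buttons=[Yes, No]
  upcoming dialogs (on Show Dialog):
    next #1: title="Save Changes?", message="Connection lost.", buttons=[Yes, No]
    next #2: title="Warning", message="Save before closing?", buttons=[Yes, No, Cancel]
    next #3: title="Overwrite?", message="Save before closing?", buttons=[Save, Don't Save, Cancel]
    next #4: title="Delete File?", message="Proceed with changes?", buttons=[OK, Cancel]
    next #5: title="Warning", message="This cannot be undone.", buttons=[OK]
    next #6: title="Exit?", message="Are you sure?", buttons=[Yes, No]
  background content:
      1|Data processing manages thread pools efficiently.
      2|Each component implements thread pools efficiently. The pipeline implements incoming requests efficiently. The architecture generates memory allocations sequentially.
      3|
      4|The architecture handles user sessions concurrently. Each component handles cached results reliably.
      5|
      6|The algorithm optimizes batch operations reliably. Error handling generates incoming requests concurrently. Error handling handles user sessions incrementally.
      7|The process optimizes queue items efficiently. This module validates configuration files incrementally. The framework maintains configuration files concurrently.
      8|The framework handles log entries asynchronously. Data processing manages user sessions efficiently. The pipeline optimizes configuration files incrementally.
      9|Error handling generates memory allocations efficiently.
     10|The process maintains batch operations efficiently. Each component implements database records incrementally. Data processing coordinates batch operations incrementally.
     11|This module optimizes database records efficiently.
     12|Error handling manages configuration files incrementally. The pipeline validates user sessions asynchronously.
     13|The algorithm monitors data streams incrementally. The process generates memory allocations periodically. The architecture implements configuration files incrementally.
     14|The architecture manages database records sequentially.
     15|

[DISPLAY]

                                           
                                           
                   ┏━━━━━━━━━━━━━━━━━━━━┓  
     ┏━━━━━━━━━━━━━┃ DialogModal        ┃  
     ┃ Minesweeper ┠────────────────────┨  
     ┠─────────────┃Data processing mana┃  
     ┃■■■■■■■■■■   ┃Ea┌──────────────┐le┃  
     ┃■■■■■■■■■■   ┃  │    Error     │  ┃  
     ┃■■■■■■■■■■   ┃Th│Connection los│an┃  
     ┃■■■■■■■■■■   ┃  │  [Yes]  No   │  ┃  
     ┃■■■■■■■■■■   ┃Th└──────────────┘mi┃  
     ┃■■■■■■■■■■   ┃The process optimize┃  
     ┃■■■■■■■■■■   ┃The framework handle┃  
     ┃■■■■■■■■■■   ┗━━━━━━━━━━━━━━━━━━━━┛  
     ┃■■■■■■■■■■              ┃            


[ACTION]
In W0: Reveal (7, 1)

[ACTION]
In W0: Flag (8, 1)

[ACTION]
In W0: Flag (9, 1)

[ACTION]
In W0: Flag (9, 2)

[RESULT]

                                           
                                           
                   ┏━━━━━━━━━━━━━━━━━━━━┓  
     ┏━━━━━━━━━━━━━┃ DialogModal        ┃  
     ┃ Minesweeper ┠────────────────────┨  
     ┠─────────────┃Data processing mana┃  
     ┃■■■■■■■■■■   ┃Ea┌──────────────┐le┃  
     ┃■■■■■■■■■■   ┃  │    Error     │  ┃  
     ┃■■■■■■■■■■   ┃Th│Connection los│an┃  
     ┃■■■■■■■■■■   ┃  │  [Yes]  No   │  ┃  
     ┃■■■■■■■■■■   ┃Th└──────────────┘mi┃  
     ┃■■■■■■■■■■   ┃The process optimize┃  
     ┃■■■■■■■■■■   ┃The framework handle┃  
     ┃■1■■■■■■■■   ┗━━━━━━━━━━━━━━━━━━━━┛  
     ┃■⚑■■■■■■■■              ┃            


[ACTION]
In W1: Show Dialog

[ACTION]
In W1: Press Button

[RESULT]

                                           
                                           
                   ┏━━━━━━━━━━━━━━━━━━━━┓  
     ┏━━━━━━━━━━━━━┃ DialogModal        ┃  
     ┃ Minesweeper ┠────────────────────┨  
     ┠─────────────┃Data processing mana┃  
     ┃■■■■■■■■■■   ┃Each component imple┃  
     ┃■■■■■■■■■■   ┃                    ┃  
     ┃■■■■■■■■■■   ┃The architecture han┃  
     ┃■■■■■■■■■■   ┃                    ┃  
     ┃■■■■■■■■■■   ┃The algorithm optimi┃  
     ┃■■■■■■■■■■   ┃The process optimize┃  
     ┃■■■■■■■■■■   ┃The framework handle┃  
     ┃■1■■■■■■■■   ┗━━━━━━━━━━━━━━━━━━━━┛  
     ┃■⚑■■■■■■■■              ┃            


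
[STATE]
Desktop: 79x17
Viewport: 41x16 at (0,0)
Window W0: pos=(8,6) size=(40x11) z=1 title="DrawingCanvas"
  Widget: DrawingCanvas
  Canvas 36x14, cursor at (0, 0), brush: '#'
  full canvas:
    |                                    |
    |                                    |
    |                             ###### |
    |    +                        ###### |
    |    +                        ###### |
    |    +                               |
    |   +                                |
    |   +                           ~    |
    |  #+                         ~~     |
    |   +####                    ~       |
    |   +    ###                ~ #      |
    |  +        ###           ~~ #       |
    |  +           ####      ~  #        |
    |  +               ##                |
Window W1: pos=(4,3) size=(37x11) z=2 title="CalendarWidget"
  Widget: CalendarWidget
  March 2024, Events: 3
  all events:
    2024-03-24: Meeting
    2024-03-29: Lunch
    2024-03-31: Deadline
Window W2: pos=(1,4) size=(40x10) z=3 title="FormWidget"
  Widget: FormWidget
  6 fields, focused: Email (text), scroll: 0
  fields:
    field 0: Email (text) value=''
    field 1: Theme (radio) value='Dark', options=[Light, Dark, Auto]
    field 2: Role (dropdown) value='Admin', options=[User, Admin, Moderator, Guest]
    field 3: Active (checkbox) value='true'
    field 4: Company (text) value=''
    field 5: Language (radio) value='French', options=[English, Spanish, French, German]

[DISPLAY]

                                         
                                         
                                         
    ┏━━━━━━━━━━━━━━━━━━━━━━━━━━━━━━━━━━━┓
 ┏━━━━━━━━━━━━━━━━━━━━━━━━━━━━━━━━━━━━━━┓
 ┃ FormWidget                           ┃
 ┠──────────────────────────────────────┨
 ┃> Email:      [                      ]┃
 ┃  Theme:      ( ) Light  (●) Dark  ( )┃
 ┃  Role:       [Admin                ▼]┃
 ┃  Active:     [x]                     ┃
 ┃  Company:    [                      ]┃
 ┃  Language:   ( ) English  ( ) Spanish┃
 ┗━━━━━━━━━━━━━━━━━━━━━━━━━━━━━━━━━━━━━━┛
        ┃    +                           
        ┃   +                            


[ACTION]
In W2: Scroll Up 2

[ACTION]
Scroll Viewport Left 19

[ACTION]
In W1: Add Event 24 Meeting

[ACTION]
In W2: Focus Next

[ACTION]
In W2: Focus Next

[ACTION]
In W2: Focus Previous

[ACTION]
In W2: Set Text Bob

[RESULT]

                                         
                                         
                                         
    ┏━━━━━━━━━━━━━━━━━━━━━━━━━━━━━━━━━━━┓
 ┏━━━━━━━━━━━━━━━━━━━━━━━━━━━━━━━━━━━━━━┓
 ┃ FormWidget                           ┃
 ┠──────────────────────────────────────┨
 ┃  Email:      [                      ]┃
 ┃> Theme:      ( ) Light  (●) Dark  ( )┃
 ┃  Role:       [Admin                ▼]┃
 ┃  Active:     [x]                     ┃
 ┃  Company:    [                      ]┃
 ┃  Language:   ( ) English  ( ) Spanish┃
 ┗━━━━━━━━━━━━━━━━━━━━━━━━━━━━━━━━━━━━━━┛
        ┃    +                           
        ┃   +                            


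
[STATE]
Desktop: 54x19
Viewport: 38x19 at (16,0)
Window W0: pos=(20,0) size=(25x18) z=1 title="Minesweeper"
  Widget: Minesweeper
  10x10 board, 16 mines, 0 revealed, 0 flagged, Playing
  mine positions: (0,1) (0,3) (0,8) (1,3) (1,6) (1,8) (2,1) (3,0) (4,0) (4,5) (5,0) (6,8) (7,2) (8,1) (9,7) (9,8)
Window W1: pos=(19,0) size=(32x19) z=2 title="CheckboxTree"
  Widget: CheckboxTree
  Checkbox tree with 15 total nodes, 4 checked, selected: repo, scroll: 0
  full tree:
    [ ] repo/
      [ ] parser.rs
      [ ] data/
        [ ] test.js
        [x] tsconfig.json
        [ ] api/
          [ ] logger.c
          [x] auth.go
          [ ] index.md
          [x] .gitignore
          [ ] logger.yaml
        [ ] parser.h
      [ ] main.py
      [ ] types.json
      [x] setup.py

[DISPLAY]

   ┏━━━━━━━━━━━━━━━━━━━━━━━━━━━━━━┓   
   ┃ CheckboxTree                 ┃   
   ┠──────────────────────────────┨   
   ┃>[-] repo/                    ┃   
   ┃   [ ] parser.rs              ┃   
   ┃   [-] data/                  ┃   
   ┃     [ ] test.js              ┃   
   ┃     [x] tsconfig.json        ┃   
   ┃     [-] api/                 ┃   
   ┃       [ ] logger.c           ┃   
   ┃       [x] auth.go            ┃   
   ┃       [ ] index.md           ┃   
   ┃       [x] .gitignore         ┃   
   ┃       [ ] logger.yaml        ┃   
   ┃     [ ] parser.h             ┃   
   ┃   [ ] main.py                ┃   
   ┃   [ ] types.json             ┃   
   ┃   [x] setup.py               ┃   
   ┗━━━━━━━━━━━━━━━━━━━━━━━━━━━━━━┛   


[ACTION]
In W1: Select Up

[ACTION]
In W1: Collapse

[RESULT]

   ┏━━━━━━━━━━━━━━━━━━━━━━━━━━━━━━┓   
   ┃ CheckboxTree                 ┃   
   ┠──────────────────────────────┨   
   ┃>[-] repo/                    ┃   
   ┃                              ┃   
   ┃                              ┃   
   ┃                              ┃   
   ┃                              ┃   
   ┃                              ┃   
   ┃                              ┃   
   ┃                              ┃   
   ┃                              ┃   
   ┃                              ┃   
   ┃                              ┃   
   ┃                              ┃   
   ┃                              ┃   
   ┃                              ┃   
   ┃                              ┃   
   ┗━━━━━━━━━━━━━━━━━━━━━━━━━━━━━━┛   


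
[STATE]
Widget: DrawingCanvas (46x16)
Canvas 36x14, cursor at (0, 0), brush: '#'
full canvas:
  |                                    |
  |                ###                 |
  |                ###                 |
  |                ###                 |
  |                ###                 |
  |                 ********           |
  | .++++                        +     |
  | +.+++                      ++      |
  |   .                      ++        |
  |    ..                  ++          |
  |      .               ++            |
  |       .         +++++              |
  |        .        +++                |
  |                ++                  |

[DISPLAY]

+                                             
                ###                           
                ###                           
                ###                           
                ###                           
                 ********                     
 .++++                        +               
 +.+++                      ++                
   .                      ++                  
    ..                  ++                    
      .               ++                      
       .         +++++                        
        .        +++                          
                ++                            
                                              
                                              


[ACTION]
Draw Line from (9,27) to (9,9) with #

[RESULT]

+                                             
                ###                           
                ###                           
                ###                           
                ###                           
                 ********                     
 .++++                        +               
 +.+++                      ++                
   .                      ++                  
    ..   ###################                  
      .               ++                      
       .         +++++                        
        .        +++                          
                ++                            
                                              
                                              


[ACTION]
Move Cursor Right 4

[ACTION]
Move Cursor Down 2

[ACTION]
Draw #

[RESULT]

                                              
                ###                           
    #           ###                           
                ###                           
                ###                           
                 ********                     
 .++++                        +               
 +.+++                      ++                
   .                      ++                  
    ..   ###################                  
      .               ++                      
       .         +++++                        
        .        +++                          
                ++                            
                                              
                                              


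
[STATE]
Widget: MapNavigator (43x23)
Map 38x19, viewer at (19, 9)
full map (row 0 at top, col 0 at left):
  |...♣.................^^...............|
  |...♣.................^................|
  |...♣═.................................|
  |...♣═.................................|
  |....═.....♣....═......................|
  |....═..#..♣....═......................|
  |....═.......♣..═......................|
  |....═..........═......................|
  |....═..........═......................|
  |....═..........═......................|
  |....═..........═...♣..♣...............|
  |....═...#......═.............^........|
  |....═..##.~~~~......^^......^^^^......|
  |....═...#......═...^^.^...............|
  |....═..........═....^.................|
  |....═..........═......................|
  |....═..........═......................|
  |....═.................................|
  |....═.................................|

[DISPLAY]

                                           
                                           
  ...♣.................^^...............   
  ...♣.................^................   
  ...♣═.................................   
  ...♣═.................................   
  ....═.....♣....═......................   
  ....═..#..♣....═......................   
  ....═.......♣..═......................   
  ....═..........═......................   
  ....═..........═......................   
  ....═..........═...@..................   
  ....═..........═...♣..♣...............   
  ....═...#......═.............^........   
  ....═..##.~~~~......^^......^^^^......   
  ....═...#......═...^^.^...............   
  ....═..........═....^.................   
  ....═..........═......................   
  ....═..........═......................   
  ....═.................................   
  ....═.................................   
                                           
                                           


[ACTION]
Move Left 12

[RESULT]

                                           
                                           
              ...♣.................^^......
              ...♣.................^.......
              ...♣═........................
              ...♣═........................
              ....═.....♣....═.............
              ....═..#..♣....═.............
              ....═.......♣..═.............
              ....═..........═.............
              ....═..........═.............
              ....═..@.......═.............
              ....═..........═...♣..♣......
              ....═...#......═.............
              ....═..##.~~~~......^^......^
              ....═...#......═...^^.^......
              ....═..........═....^........
              ....═..........═.............
              ....═..........═.............
              ....═........................
              ....═........................
                                           
                                           


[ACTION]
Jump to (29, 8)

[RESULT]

                                           
                                           
                                           
.............^^...............             
.............^................             
..............................             
..............................             
..♣....═......................             
..♣....═......................             
....♣..═......................             
.......═......................             
.......═.............@........             
.......═......................             
.......═...♣..♣...............             
#......═.............^........             
#.~~~~......^^......^^^^......             
#......═...^^.^...............             
.......═....^.................             
.......═......................             
.......═......................             
..............................             
..............................             
                                           


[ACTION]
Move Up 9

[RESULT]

                                           
                                           
                                           
                                           
                                           
                                           
                                           
                                           
                                           
                                           
                                           
.............^^......@........             
.............^................             
..............................             
..............................             
..♣....═......................             
..♣....═......................             
....♣..═......................             
.......═......................             
.......═......................             
.......═......................             
.......═...♣..♣...............             
#......═.............^........             


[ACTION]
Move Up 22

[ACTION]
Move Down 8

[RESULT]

                                           
                                           
                                           
.............^^...............             
.............^................             
..............................             
..............................             
..♣....═......................             
..♣....═......................             
....♣..═......................             
.......═......................             
.......═.............@........             
.......═......................             
.......═...♣..♣...............             
#......═.............^........             
#.~~~~......^^......^^^^......             
#......═...^^.^...............             
.......═....^.................             
.......═......................             
.......═......................             
..............................             
..............................             
                                           
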